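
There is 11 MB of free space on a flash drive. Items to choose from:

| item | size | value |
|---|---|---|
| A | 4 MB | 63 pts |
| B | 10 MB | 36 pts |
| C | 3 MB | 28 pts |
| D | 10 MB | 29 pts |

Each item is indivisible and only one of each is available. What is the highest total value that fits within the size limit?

91 pts

This is a 0/1 knapsack; check combinations near the capacity.
- A+C: size 4+3=7, value 63+28=91
- A: size 4, value 63
- B: size 10, value 36
- D: size 10, value 29
Best: 91 pts.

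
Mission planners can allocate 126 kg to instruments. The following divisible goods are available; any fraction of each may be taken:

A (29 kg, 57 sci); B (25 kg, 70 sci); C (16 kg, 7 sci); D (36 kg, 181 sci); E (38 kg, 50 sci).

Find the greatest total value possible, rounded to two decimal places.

Take in order of value per unit:
- D (181/36 per unit): all 36 → value 181, running total 181.00
- B (70/25 per unit): all 25 → value 70, running total 251.00
- A (57/29 per unit): all 29 → value 57, running total 308.00
- E (50/38 per unit): 36 of 38 → value 36×50/38 = 47.3684, running total 355.37
Total 355.37.

355.37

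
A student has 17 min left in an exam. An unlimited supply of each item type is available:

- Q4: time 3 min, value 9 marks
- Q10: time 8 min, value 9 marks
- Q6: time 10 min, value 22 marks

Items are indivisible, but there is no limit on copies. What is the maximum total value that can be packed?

45 marks

Best value-per-unit is Q4 at 9/3, and filling with it alone uses time 5×3=15. No mix of the others beats 5×9 = 45.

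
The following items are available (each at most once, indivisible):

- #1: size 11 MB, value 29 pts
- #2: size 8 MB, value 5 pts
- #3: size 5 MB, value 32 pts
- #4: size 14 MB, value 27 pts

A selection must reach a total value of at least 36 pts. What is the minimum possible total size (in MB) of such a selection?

13

Subsets with value ≥ 36, sorted by total size:
- #2+#3: size 13, value 37
- #1+#3: size 16, value 61
- #3+#4: size 19, value 59
Minimum size: 13 MB.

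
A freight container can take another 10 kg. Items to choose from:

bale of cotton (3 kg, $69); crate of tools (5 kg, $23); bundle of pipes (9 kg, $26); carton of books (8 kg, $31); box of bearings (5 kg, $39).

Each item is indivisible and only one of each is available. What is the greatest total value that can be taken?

$108

This is a 0/1 knapsack; check combinations near the capacity.
- bale of cotton+box of bearings: weight 3+5=8, value 69+39=108
- bale of cotton+crate of tools: weight 3+5=8, value 69+23=92
- bale of cotton: weight 3, value 69
- crate of tools+box of bearings: weight 5+5=10, value 23+39=62
- box of bearings: weight 5, value 39
Best: $108.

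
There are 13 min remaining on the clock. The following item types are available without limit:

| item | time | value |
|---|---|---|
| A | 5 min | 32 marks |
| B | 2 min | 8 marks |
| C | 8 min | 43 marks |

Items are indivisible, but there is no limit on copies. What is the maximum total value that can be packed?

75 marks

Best value-per-unit is A at 32/5; filling with it alone gives 2×32 = 64.
Optimal mix: 1×A + 1×C → time 13, value 75.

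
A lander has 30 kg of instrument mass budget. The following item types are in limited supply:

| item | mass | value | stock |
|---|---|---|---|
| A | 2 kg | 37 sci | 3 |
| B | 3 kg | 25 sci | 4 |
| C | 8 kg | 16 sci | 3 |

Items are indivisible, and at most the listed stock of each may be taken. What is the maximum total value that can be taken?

227 sci

Best selections within mass 30 and stock limits:
- 3×A + 4×B + 1×C: mass 26, value 227
- 3×A + 4×B: mass 18, value 211
- 3×A + 3×B + 1×C: mass 23, value 202
Best: 227 sci.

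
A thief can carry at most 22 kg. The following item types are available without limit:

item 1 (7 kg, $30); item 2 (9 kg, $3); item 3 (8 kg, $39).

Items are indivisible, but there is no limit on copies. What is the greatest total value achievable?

$99

Best value-per-unit is item 3 at 39/8; filling with it alone gives 2×39 = 78.
Optimal mix: 2×item 1 + 1×item 3 → weight 22, value 99.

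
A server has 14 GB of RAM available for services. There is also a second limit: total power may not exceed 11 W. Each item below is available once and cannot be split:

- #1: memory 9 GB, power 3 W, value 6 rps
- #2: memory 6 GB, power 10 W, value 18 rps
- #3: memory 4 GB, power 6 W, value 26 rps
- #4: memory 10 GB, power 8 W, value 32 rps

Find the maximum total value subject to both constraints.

32 rps

Feasible sets respecting both limits:
- #1+#3: memory 13, power 9, value 32
- #4: memory 10, power 8, value 32
- #3: memory 4, power 6, value 26
- #2: memory 6, power 10, value 18
Best: 32 rps.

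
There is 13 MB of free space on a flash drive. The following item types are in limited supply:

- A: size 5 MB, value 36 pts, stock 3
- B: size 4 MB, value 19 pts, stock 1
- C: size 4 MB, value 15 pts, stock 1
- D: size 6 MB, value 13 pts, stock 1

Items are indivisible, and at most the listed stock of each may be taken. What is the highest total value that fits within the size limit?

72 pts

Top feasible selections:
- 2×A: size 10, value 72
- 1×A + 1×B + 1×C: size 13, value 70
- 1×A + 1×B: size 9, value 55
Best: 72 pts.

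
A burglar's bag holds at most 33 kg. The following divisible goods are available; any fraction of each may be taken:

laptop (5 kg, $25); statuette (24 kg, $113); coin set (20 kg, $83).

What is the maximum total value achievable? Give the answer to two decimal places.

154.60

Take in order of value per unit:
- laptop (25/5 per unit): all 5 → value 25, running total 25.00
- statuette (113/24 per unit): all 24 → value 113, running total 138.00
- coin set (83/20 per unit): 4 of 20 → value 4×83/20 = 16.6000, running total 154.60
Total 154.60.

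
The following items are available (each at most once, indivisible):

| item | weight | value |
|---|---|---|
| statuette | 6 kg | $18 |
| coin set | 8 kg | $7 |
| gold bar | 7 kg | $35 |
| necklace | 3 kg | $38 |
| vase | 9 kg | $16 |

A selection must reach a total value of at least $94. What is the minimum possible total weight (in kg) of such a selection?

24

Subsets with value ≥ 94, sorted by total weight:
- statuette+coin set+gold bar+necklace: weight 24, value 98
- statuette+gold bar+necklace+vase: weight 25, value 107
Minimum weight: 24 kg.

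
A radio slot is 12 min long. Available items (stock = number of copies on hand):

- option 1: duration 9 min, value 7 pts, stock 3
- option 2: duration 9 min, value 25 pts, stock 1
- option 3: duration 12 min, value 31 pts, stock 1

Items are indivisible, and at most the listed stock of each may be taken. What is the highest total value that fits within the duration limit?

31 pts

Best selections within duration 12 and stock limits:
- 1×option 3: duration 12, value 31
- 1×option 2: duration 9, value 25
- 1×option 1: duration 9, value 7
Best: 31 pts.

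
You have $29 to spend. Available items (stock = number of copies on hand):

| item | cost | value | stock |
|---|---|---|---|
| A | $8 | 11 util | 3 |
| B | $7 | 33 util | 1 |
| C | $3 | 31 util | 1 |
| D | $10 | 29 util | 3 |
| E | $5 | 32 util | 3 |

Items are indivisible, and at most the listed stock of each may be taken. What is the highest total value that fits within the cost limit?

160 util

Best selections within cost 29 and stock limits:
- 1×B + 1×C + 3×E: cost 25, value 160
- 1×C + 1×D + 3×E: cost 28, value 156
- 1×A + 1×B + 1×C + 2×E: cost 28, value 139
Best: 160 util.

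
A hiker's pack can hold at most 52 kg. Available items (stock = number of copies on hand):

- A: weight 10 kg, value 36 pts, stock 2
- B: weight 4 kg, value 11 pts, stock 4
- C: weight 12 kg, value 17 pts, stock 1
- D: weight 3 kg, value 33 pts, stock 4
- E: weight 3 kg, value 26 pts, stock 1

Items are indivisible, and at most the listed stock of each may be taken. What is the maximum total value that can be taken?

274 pts

Best selections within weight 52 and stock limits:
- 2×A + 4×B + 4×D + 1×E: weight 51, value 274
- 2×A + 3×B + 4×D + 1×E: weight 47, value 263
- 2×A + 1×B + 1×C + 4×D + 1×E: weight 51, value 258
- 2×A + 2×B + 4×D + 1×E: weight 43, value 252
Best: 274 pts.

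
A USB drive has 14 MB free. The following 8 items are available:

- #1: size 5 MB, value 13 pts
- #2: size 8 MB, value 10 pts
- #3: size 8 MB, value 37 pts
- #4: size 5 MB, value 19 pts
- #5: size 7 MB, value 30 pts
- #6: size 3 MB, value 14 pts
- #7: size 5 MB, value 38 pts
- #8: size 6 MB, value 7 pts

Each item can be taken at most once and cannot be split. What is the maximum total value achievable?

75 pts

Check high-value combinations within 14 MB:
- #3+#7: size 8+5=13, value 37+38=75
- #4+#6+#7: size 5+3+5=13, value 19+14+38=71
- #5+#7: size 7+5=12, value 30+38=68
Best: 75 pts.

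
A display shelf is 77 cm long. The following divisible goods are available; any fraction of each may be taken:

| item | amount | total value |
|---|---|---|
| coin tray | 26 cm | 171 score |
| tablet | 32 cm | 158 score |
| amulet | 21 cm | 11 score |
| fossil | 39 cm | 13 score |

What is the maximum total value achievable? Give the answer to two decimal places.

Take in order of value per unit:
- coin tray (171/26 per unit): all 26 → value 171, running total 171.00
- tablet (158/32 per unit): all 32 → value 158, running total 329.00
- amulet (11/21 per unit): 19 of 21 → value 19×11/21 = 9.9524, running total 338.95
Total 338.95.

338.95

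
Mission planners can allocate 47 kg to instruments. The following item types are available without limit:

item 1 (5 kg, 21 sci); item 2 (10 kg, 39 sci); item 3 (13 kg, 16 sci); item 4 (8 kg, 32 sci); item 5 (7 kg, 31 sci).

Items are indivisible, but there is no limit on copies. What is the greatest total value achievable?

Best value-per-unit is item 5 at 31/7; filling with it alone gives 6×31 = 186.
Optimal mix: 1×item 1 + 6×item 5 → mass 47, value 207.

207 sci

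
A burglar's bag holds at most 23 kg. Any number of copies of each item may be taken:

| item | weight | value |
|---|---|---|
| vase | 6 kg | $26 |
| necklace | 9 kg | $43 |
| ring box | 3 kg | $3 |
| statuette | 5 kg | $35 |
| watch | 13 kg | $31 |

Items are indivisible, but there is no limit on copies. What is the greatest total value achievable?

$143

Best value-per-unit is statuette at 35/5; filling with it alone gives 4×35 = 140.
Optimal mix: 1×ring box + 4×statuette → weight 23, value 143.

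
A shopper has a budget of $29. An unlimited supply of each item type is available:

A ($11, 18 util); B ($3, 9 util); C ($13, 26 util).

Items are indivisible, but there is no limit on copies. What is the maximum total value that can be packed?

81 util

Best value-per-unit is B at 9/3, and filling with it alone uses cost 9×3=27. No mix of the others beats 9×9 = 81.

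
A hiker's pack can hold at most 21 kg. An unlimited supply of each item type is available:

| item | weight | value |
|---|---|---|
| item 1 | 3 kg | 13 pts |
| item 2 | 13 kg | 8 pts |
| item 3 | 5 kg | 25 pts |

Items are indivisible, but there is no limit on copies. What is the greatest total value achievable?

101 pts

Best value-per-unit is item 3 at 25/5; filling with it alone gives 4×25 = 100.
Optimal mix: 2×item 1 + 3×item 3 → weight 21, value 101.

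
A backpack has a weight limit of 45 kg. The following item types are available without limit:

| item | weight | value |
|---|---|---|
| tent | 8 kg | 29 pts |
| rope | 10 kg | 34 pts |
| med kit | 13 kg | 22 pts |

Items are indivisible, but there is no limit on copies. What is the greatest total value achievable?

155 pts

Best value-per-unit is tent at 29/8; filling with it alone gives 5×29 = 145.
Optimal mix: 3×tent + 2×rope → weight 44, value 155.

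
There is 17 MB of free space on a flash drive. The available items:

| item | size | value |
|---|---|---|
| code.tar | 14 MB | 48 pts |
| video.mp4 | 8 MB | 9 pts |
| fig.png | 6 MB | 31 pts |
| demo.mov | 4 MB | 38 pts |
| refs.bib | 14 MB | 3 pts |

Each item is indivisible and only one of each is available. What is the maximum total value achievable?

69 pts

Check high-value combinations within 17 MB:
- fig.png+demo.mov: size 6+4=10, value 31+38=69
- code.tar: size 14, value 48
- video.mp4+demo.mov: size 8+4=12, value 9+38=47
- video.mp4+fig.png: size 8+6=14, value 9+31=40
- demo.mov: size 4, value 38
Best: 69 pts.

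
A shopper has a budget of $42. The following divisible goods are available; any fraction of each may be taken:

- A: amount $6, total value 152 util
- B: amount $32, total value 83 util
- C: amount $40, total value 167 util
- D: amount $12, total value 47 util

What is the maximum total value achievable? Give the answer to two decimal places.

302.30

Take in order of value per unit:
- A (152/6 per unit): all 6 → value 152, running total 152.00
- C (167/40 per unit): 36 of 40 → value 36×167/40 = 150.3000, running total 302.30
Total 302.30.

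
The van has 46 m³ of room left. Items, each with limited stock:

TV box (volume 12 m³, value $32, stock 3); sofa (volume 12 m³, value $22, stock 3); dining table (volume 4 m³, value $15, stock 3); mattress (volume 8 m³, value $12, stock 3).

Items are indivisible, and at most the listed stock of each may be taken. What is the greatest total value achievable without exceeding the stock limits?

Top feasible selections:
- 3×TV box + 2×dining table: volume 44, value 126
- 2×TV box + 3×dining table + 1×mattress: volume 44, value 121
Best: $126.

$126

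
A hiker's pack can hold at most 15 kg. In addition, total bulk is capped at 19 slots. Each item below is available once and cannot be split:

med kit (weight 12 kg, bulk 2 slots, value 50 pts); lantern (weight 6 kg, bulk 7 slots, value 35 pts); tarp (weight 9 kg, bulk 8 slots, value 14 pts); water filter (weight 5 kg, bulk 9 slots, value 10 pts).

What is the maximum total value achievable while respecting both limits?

Feasible sets respecting both limits:
- med kit: weight 12, bulk 2, value 50
- lantern+tarp: weight 15, bulk 15, value 49
- lantern+water filter: weight 11, bulk 16, value 45
Best: 50 pts.

50 pts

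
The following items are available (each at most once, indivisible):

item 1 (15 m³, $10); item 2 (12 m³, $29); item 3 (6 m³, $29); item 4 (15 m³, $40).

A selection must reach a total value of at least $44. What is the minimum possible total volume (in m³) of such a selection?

18

Subsets with value ≥ 44, sorted by total volume:
- item 2+item 3: volume 18, value 58
- item 3+item 4: volume 21, value 69
- item 2+item 4: volume 27, value 69
- item 1+item 4: volume 30, value 50
Minimum volume: 18 m³.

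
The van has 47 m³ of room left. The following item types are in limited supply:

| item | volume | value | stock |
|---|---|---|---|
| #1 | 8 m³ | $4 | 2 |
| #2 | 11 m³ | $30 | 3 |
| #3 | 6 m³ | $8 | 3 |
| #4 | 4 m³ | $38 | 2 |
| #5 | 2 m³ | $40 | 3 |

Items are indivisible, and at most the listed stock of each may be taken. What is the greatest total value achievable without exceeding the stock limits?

$286

Top feasible selections:
- 3×#2 + 2×#4 + 3×#5: volume 47, value 286
- 2×#2 + 1×#3 + 2×#4 + 3×#5: volume 42, value 264
- 1×#1 + 2×#2 + 2×#4 + 3×#5: volume 44, value 260
- 2×#2 + 2×#4 + 3×#5: volume 36, value 256
Best: $286.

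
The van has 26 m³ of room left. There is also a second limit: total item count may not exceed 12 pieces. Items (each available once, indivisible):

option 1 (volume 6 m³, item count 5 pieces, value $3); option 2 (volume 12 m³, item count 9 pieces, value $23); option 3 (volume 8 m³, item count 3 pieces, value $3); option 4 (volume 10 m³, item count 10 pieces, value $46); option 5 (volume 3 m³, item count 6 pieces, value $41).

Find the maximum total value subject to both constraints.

$46

Feasible sets respecting both limits:
- option 4: volume 10, item count 10, value 46
- option 1+option 5: volume 9, item count 11, value 44
- option 3+option 5: volume 11, item count 9, value 44
Best: $46.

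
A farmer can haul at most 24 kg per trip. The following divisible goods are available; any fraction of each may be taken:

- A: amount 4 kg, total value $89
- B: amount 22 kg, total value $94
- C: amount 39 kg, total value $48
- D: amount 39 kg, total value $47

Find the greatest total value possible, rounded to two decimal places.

Take in order of value per unit:
- A (89/4 per unit): all 4 → value 89, running total 89.00
- B (94/22 per unit): 20 of 22 → value 20×94/22 = 85.4545, running total 174.45
Total 174.45.

174.45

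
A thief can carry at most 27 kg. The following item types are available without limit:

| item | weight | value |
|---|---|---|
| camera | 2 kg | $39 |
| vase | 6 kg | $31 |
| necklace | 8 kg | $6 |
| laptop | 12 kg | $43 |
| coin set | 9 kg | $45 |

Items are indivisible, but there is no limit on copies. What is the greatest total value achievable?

$507

Best value-per-unit is camera at 39/2, and filling with it alone uses weight 13×2=26. No mix of the others beats 13×39 = 507.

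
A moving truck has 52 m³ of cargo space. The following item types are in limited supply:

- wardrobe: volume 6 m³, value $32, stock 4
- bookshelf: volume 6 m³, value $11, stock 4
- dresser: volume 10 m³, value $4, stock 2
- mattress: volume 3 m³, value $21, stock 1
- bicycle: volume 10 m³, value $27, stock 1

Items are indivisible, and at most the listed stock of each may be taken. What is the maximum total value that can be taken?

Best selections within volume 52 and stock limits:
- 4×wardrobe + 2×bookshelf + 1×mattress + 1×bicycle: volume 49, value 198
- 4×wardrobe + 4×bookshelf + 1×mattress: volume 51, value 193
- 4×wardrobe + 3×bookshelf + 1×bicycle: volume 52, value 188
- 4×wardrobe + 1×bookshelf + 1×mattress + 1×bicycle: volume 43, value 187
Best: $198.

$198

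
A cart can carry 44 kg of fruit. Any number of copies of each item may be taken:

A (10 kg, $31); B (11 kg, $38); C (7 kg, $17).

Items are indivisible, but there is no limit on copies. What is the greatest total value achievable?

Best value-per-unit is B at 38/11, and filling with it alone uses weight 4×11=44. No mix of the others beats 4×38 = 152.

$152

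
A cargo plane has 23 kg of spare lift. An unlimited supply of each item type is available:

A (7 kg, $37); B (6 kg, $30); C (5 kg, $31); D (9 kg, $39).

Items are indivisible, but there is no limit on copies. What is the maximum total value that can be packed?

$130

Best value-per-unit is C at 31/5; filling with it alone gives 4×31 = 124.
Optimal mix: 1×A + 3×C → weight 22, value 130.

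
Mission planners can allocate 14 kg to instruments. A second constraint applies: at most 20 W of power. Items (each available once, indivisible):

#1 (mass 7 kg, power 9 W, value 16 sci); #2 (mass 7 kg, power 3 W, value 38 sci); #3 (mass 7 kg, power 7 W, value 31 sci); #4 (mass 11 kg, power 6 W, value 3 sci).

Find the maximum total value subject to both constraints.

Feasible sets respecting both limits:
- #2+#3: mass 14, power 10, value 69
- #1+#2: mass 14, power 12, value 54
- #1+#3: mass 14, power 16, value 47
Best: 69 sci.

69 sci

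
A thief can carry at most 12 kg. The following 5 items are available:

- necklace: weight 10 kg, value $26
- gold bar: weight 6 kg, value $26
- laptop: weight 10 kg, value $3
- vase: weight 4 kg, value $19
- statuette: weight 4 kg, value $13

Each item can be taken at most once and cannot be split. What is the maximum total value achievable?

$45

Check high-value combinations within 12 kg:
- gold bar+vase: weight 6+4=10, value 26+19=45
- gold bar+statuette: weight 6+4=10, value 26+13=39
- vase+statuette: weight 4+4=8, value 19+13=32
- gold bar: weight 6, value 26
Best: $45.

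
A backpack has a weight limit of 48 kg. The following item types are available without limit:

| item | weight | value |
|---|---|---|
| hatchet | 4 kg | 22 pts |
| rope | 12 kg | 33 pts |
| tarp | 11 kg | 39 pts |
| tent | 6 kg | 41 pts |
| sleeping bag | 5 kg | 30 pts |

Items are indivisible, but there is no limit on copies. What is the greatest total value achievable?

Best value-per-unit is tent at 41/6, and filling with it alone uses weight 8×6=48. No mix of the others beats 8×41 = 328.

328 pts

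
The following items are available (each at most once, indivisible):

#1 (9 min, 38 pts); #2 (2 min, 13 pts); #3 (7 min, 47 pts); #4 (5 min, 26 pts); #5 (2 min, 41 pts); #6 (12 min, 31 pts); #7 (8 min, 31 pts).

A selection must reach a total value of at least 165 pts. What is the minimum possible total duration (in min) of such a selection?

25

Subsets with value ≥ 165, sorted by total duration:
- #1+#2+#3+#4+#5: duration 25, value 165
- #1+#2+#3+#5+#7: duration 28, value 170
- #1+#3+#4+#5+#7: duration 31, value 183
Minimum duration: 25 min.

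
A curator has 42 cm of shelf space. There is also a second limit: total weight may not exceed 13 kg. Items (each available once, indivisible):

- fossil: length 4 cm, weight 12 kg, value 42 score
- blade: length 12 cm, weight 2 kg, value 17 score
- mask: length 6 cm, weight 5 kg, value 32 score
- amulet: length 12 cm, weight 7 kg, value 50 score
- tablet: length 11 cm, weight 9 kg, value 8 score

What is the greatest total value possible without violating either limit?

82 score

Feasible sets respecting both limits:
- mask+amulet: length 18, weight 12, value 82
- blade+amulet: length 24, weight 9, value 67
- amulet: length 12, weight 7, value 50
- blade+mask: length 18, weight 7, value 49
Best: 82 score.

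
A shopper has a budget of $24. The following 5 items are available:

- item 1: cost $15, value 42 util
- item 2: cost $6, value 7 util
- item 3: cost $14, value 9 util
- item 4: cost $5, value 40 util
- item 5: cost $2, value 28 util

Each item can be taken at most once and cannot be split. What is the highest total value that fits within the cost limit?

Check high-value combinations within $24:
- item 1+item 4+item 5: cost 15+5+2=22, value 42+40+28=110
- item 1+item 4: cost 15+5=20, value 42+40=82
- item 3+item 4+item 5: cost 14+5+2=21, value 9+40+28=77
- item 1+item 2+item 5: cost 15+6+2=23, value 42+7+28=77
Best: 110 util.

110 util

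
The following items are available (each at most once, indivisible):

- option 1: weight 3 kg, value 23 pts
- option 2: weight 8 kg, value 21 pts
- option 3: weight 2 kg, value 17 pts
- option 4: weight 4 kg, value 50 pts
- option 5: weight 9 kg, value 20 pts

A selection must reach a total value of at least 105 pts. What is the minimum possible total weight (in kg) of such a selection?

Subsets with value ≥ 105, sorted by total weight:
- option 1+option 2+option 3+option 4: weight 17, value 111
- option 1+option 3+option 4+option 5: weight 18, value 110
- option 2+option 3+option 4+option 5: weight 23, value 108
- option 1+option 2+option 4+option 5: weight 24, value 114
Minimum weight: 17 kg.

17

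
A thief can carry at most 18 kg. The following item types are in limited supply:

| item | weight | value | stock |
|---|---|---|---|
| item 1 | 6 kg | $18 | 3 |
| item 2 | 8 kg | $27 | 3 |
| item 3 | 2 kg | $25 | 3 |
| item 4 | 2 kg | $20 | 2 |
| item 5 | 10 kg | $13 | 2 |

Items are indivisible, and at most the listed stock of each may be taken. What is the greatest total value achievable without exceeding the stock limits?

$142

Best selections within weight 18 and stock limits:
- 1×item 2 + 3×item 3 + 2×item 4: weight 18, value 142
- 1×item 1 + 3×item 3 + 2×item 4: weight 16, value 133
- 1×item 2 + 3×item 3 + 1×item 4: weight 16, value 122
- 1×item 2 + 2×item 3 + 2×item 4: weight 16, value 117
Best: $142.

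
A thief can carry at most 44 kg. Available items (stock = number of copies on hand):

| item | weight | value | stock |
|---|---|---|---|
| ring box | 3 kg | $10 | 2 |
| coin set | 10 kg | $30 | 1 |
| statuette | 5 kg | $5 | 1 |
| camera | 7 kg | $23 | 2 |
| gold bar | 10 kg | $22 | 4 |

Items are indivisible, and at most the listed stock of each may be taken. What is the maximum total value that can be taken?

$120

Top feasible selections:
- 1×coin set + 2×camera + 2×gold bar: weight 44, value 120
- 2×ring box + 1×coin set + 2×camera + 1×gold bar: weight 40, value 118
- 2×ring box + 1×coin set + 1×camera + 2×gold bar: weight 43, value 117
- 1×ring box + 1×coin set + 1×statuette + 2×camera + 1×gold bar: weight 42, value 113
Best: $120.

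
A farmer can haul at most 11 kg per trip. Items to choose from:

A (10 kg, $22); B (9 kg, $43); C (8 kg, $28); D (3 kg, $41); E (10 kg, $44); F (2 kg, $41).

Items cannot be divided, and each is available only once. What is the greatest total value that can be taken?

Check high-value combinations within 11 kg:
- B+F: weight 9+2=11, value 43+41=84
- D+F: weight 3+2=5, value 41+41=82
- C+F: weight 8+2=10, value 28+41=69
Best: $84.

$84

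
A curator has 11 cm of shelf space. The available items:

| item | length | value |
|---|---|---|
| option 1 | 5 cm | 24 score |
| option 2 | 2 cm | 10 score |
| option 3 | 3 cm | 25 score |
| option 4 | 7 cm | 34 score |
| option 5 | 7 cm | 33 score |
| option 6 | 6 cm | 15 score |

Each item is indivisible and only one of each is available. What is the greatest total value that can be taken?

Check high-value combinations within 11 cm:
- option 1+option 2+option 3: length 5+2+3=10, value 24+10+25=59
- option 3+option 4: length 3+7=10, value 25+34=59
- option 3+option 5: length 3+7=10, value 25+33=58
- option 2+option 3+option 6: length 2+3+6=11, value 10+25+15=50
- option 1+option 3: length 5+3=8, value 24+25=49
Best: 59 score.

59 score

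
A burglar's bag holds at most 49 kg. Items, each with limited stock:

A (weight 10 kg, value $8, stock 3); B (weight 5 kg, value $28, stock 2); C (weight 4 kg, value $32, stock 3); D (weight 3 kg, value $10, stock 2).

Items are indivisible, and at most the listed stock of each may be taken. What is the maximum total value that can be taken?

Top feasible selections:
- 2×A + 2×B + 3×C + 2×D: weight 48, value 188
- 1×A + 2×B + 3×C + 2×D: weight 38, value 180
- 2×A + 2×B + 3×C + 1×D: weight 45, value 178
Best: $188.

$188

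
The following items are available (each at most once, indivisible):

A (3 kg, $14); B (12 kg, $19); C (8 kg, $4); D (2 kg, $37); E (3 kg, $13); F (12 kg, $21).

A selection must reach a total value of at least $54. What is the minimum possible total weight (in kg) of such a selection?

Subsets with value ≥ 54, sorted by total weight:
- A+D+E: weight 8, value 64
- A+C+D: weight 13, value 55
- C+D+E: weight 13, value 54
Minimum weight: 8 kg.

8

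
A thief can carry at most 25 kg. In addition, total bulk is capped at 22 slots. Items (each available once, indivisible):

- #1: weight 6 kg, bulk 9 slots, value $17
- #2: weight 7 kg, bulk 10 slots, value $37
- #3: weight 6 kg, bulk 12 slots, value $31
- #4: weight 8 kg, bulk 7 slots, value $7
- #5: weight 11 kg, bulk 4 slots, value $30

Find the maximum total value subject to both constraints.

$68

Feasible sets respecting both limits:
- #2+#3: weight 13, bulk 22, value 68
- #2+#5: weight 18, bulk 14, value 67
- #3+#5: weight 17, bulk 16, value 61
- #1+#2: weight 13, bulk 19, value 54
Best: $68.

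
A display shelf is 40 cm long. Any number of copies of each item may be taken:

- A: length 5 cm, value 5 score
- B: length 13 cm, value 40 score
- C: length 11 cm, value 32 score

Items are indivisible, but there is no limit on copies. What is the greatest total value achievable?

120 score

Best value-per-unit is B at 40/13, and filling with it alone uses length 3×13=39. No mix of the others beats 3×40 = 120.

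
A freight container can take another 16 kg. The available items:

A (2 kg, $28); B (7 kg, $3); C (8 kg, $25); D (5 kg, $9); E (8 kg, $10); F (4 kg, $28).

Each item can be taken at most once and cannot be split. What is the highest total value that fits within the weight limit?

$81

Check high-value combinations within 16 kg:
- A+C+F: weight 2+8+4=14, value 28+25+28=81
- A+E+F: weight 2+8+4=14, value 28+10+28=66
- A+D+F: weight 2+5+4=11, value 28+9+28=65
- A+C+D: weight 2+8+5=15, value 28+25+9=62
- A+B+F: weight 2+7+4=13, value 28+3+28=59
Best: $81.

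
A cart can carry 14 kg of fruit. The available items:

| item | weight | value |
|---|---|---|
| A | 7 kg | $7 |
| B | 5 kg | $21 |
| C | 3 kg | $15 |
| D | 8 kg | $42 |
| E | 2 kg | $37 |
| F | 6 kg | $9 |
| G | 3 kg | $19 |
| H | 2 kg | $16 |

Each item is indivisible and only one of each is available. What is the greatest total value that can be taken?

Check high-value combinations within 14 kg:
- D+E+G: weight 8+2+3=13, value 42+37+19=98
- D+E+H: weight 8+2+2=12, value 42+37+16=95
- C+D+E: weight 3+8+2=13, value 15+42+37=94
Best: $98.

$98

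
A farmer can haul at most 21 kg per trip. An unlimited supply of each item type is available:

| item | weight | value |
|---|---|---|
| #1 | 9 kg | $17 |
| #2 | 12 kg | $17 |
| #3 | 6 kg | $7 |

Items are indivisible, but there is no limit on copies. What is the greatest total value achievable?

$34

Best value-per-unit is #1 at 17/9, and filling with it alone uses weight 2×9=18. No mix of the others beats 2×17 = 34.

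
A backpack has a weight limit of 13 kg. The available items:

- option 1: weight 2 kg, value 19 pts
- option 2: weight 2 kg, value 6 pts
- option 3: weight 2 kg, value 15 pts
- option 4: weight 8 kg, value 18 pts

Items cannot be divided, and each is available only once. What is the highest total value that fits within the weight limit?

52 pts

Check high-value combinations within 13 kg:
- option 1+option 3+option 4: weight 2+2+8=12, value 19+15+18=52
- option 1+option 2+option 4: weight 2+2+8=12, value 19+6+18=43
- option 1+option 2+option 3: weight 2+2+2=6, value 19+6+15=40
- option 2+option 3+option 4: weight 2+2+8=12, value 6+15+18=39
Best: 52 pts.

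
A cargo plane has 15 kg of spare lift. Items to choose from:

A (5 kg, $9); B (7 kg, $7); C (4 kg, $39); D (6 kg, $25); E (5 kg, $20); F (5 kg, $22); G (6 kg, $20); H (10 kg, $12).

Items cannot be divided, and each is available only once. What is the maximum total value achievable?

Check high-value combinations within 15 kg:
- C+D+F: weight 4+6+5=15, value 39+25+22=86
- C+D+E: weight 4+6+5=15, value 39+25+20=84
- C+E+F: weight 4+5+5=14, value 39+20+22=81
Best: $86.

$86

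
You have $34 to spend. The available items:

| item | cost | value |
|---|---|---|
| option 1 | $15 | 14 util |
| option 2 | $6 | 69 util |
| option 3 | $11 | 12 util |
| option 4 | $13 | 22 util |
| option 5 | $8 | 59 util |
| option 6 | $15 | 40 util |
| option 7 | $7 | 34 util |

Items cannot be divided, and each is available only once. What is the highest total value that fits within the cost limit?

184 util

Check high-value combinations within $34:
- option 2+option 4+option 5+option 7: cost 6+13+8+7=34, value 69+22+59+34=184
- option 2+option 3+option 5+option 7: cost 6+11+8+7=32, value 69+12+59+34=174
- option 2+option 5+option 6: cost 6+8+15=29, value 69+59+40=168
- option 2+option 5+option 7: cost 6+8+7=21, value 69+59+34=162
Best: 184 util.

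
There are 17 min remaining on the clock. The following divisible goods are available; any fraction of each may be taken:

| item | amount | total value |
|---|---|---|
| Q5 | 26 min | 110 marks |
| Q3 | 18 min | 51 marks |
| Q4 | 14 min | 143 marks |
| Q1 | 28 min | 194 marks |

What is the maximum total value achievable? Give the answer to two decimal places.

Take in order of value per unit:
- Q4 (143/14 per unit): all 14 → value 143, running total 143.00
- Q1 (194/28 per unit): 3 of 28 → value 3×194/28 = 20.7857, running total 163.79
Total 163.79.

163.79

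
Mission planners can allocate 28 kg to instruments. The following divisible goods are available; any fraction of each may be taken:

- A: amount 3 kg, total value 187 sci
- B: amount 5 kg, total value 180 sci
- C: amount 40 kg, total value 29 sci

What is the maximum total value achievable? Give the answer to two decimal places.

Take in order of value per unit:
- A (187/3 per unit): all 3 → value 187, running total 187.00
- B (180/5 per unit): all 5 → value 180, running total 367.00
- C (29/40 per unit): 20 of 40 → value 20×29/40 = 14.5000, running total 381.50
Total 381.50.

381.50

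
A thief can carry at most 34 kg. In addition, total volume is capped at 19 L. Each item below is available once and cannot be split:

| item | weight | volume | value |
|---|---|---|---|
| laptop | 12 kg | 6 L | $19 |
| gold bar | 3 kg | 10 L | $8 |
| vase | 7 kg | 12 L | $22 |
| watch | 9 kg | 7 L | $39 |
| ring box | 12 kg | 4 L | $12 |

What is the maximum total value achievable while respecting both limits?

Feasible sets respecting both limits:
- laptop+watch+ring box: weight 33, volume 17, value 70
- vase+watch: weight 16, volume 19, value 61
- laptop+watch: weight 21, volume 13, value 58
Best: $70.

$70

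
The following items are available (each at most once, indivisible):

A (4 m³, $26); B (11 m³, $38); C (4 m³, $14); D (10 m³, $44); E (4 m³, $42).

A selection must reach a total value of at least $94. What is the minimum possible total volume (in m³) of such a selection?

Subsets with value ≥ 94, sorted by total volume:
- A+D+E: volume 18, value 112
- C+D+E: volume 18, value 100
- A+B+E: volume 19, value 106
- B+C+E: volume 19, value 94
Minimum volume: 18 m³.

18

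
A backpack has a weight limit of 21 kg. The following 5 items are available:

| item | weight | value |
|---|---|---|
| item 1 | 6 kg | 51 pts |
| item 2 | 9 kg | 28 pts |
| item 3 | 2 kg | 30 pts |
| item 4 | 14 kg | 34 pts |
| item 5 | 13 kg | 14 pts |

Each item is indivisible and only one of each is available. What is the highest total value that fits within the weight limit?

109 pts

Check high-value combinations within 21 kg:
- item 1+item 2+item 3: weight 6+9+2=17, value 51+28+30=109
- item 1+item 3+item 5: weight 6+2+13=21, value 51+30+14=95
- item 1+item 4: weight 6+14=20, value 51+34=85
- item 1+item 3: weight 6+2=8, value 51+30=81
- item 1+item 2: weight 6+9=15, value 51+28=79
Best: 109 pts.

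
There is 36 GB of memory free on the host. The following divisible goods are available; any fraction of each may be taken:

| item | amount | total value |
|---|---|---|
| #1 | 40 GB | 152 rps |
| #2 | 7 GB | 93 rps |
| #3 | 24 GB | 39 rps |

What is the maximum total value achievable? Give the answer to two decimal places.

Take in order of value per unit:
- #2 (93/7 per unit): all 7 → value 93, running total 93.00
- #1 (152/40 per unit): 29 of 40 → value 29×152/40 = 110.2000, running total 203.20
Total 203.20.

203.20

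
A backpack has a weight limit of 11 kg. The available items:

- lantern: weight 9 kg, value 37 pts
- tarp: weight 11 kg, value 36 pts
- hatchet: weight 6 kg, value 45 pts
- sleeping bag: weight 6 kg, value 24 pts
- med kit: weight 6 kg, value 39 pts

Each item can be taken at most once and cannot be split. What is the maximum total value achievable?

Check high-value combinations within 11 kg:
- hatchet: weight 6, value 45
- med kit: weight 6, value 39
- lantern: weight 9, value 37
- tarp: weight 11, value 36
Best: 45 pts.

45 pts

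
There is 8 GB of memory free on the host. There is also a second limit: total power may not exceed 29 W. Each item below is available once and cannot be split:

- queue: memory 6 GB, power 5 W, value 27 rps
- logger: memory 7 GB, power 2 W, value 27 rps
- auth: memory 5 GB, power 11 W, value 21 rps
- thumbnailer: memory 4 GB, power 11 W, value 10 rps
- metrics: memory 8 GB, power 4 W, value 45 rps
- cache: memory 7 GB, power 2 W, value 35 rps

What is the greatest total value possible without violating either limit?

Feasible sets respecting both limits:
- metrics: memory 8, power 4, value 45
- cache: memory 7, power 2, value 35
- queue: memory 6, power 5, value 27
Best: 45 rps.

45 rps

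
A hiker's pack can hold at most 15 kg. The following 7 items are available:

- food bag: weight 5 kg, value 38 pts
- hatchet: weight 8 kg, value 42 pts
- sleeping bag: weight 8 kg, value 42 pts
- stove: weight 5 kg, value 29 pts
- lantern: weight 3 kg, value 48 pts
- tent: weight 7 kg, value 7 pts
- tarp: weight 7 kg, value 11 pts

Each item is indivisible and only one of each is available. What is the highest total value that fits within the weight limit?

115 pts

Check high-value combinations within 15 kg:
- food bag+stove+lantern: weight 5+5+3=13, value 38+29+48=115
- food bag+lantern+tarp: weight 5+3+7=15, value 38+48+11=97
- food bag+lantern+tent: weight 5+3+7=15, value 38+48+7=93
- hatchet+lantern: weight 8+3=11, value 42+48=90
Best: 115 pts.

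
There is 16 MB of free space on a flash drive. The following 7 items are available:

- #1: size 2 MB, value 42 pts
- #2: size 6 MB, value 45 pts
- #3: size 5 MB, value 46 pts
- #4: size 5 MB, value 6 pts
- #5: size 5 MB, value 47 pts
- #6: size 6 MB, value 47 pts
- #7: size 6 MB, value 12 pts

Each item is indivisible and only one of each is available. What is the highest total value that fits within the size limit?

140 pts

Check high-value combinations within 16 MB:
- #3+#5+#6: size 5+5+6=16, value 46+47+47=140
- #2+#3+#5: size 6+5+5=16, value 45+46+47=138
- #1+#5+#6: size 2+5+6=13, value 42+47+47=136
- #1+#3+#5: size 2+5+5=12, value 42+46+47=135
- #1+#3+#6: size 2+5+6=13, value 42+46+47=135
Best: 140 pts.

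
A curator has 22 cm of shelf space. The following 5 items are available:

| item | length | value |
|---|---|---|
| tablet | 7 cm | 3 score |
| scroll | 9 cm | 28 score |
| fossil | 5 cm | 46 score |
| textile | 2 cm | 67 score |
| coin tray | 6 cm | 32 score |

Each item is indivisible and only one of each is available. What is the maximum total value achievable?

Check high-value combinations within 22 cm:
- scroll+fossil+textile+coin tray: length 9+5+2+6=22, value 28+46+67+32=173
- tablet+fossil+textile+coin tray: length 7+5+2+6=20, value 3+46+67+32=148
- fossil+textile+coin tray: length 5+2+6=13, value 46+67+32=145
- scroll+fossil+textile: length 9+5+2=16, value 28+46+67=141
Best: 173 score.

173 score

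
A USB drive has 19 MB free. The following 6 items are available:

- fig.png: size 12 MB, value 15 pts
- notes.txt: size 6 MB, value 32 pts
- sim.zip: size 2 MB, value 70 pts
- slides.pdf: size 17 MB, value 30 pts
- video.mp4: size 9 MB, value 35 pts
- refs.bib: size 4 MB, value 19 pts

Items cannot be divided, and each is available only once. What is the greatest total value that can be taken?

137 pts

This is a 0/1 knapsack; check combinations near the capacity.
- notes.txt+sim.zip+video.mp4: size 6+2+9=17, value 32+70+35=137
- sim.zip+video.mp4+refs.bib: size 2+9+4=15, value 70+35+19=124
- notes.txt+sim.zip+refs.bib: size 6+2+4=12, value 32+70+19=121
- sim.zip+video.mp4: size 2+9=11, value 70+35=105
- fig.png+sim.zip+refs.bib: size 12+2+4=18, value 15+70+19=104
Best: 137 pts.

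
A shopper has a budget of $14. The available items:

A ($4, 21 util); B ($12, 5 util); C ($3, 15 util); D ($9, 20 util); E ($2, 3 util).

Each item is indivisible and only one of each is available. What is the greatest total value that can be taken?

41 util

This is a 0/1 knapsack; check combinations near the capacity.
- A+D: cost 4+9=13, value 21+20=41
- A+C+E: cost 4+3+2=9, value 21+15+3=39
- C+D+E: cost 3+9+2=14, value 15+20+3=38
- A+C: cost 4+3=7, value 21+15=36
- C+D: cost 3+9=12, value 15+20=35
Best: 41 util.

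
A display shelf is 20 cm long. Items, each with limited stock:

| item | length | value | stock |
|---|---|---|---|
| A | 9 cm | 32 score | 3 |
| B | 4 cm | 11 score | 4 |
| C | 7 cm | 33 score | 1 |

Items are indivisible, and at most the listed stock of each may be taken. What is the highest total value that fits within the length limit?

76 score

Top feasible selections:
- 1×A + 1×B + 1×C: length 20, value 76
- 3×B + 1×C: length 19, value 66
Best: 76 score.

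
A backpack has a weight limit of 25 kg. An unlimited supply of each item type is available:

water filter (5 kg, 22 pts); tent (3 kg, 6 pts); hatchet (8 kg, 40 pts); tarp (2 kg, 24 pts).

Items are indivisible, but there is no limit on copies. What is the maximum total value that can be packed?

Best value-per-unit is tarp at 24/2, and filling with it alone uses weight 12×2=24. No mix of the others beats 12×24 = 288.

288 pts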